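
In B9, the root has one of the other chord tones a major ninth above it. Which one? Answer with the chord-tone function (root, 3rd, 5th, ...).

9th

The chord tones of B9 are B-D♯-F♯-A-C♯.
The root is B. A major ninth above B is C♯.
C♯ is the chord's 9th.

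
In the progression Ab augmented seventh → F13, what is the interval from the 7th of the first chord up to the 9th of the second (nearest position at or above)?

Ab augmented seventh has Gb as its 7th, and F13 has G as its 9th.
Gb up to G is 1 semitone, a half step wider than a perfect unison, so the interval is augmented.

augmented unison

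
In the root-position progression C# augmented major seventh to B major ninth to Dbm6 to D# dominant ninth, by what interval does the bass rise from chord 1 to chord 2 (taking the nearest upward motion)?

The roots are C# and B.
From C# to B: 10 semitones over a seventh = minor.

m7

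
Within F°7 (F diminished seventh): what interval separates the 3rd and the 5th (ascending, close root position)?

minor 3rd

Spelling the chord: F–Ab–Cb–Ebb.
So we need the interval from Ab up to Cb.
3 letter names make it a third; at 3 semitones (a half step narrower than major) the quality is minor.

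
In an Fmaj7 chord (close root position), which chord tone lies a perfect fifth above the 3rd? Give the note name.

The chord tones of FM7 (F major seventh) are F A C E.
The 3rd is A. A perfect fifth above A is E.
E is the chord's 7th.

E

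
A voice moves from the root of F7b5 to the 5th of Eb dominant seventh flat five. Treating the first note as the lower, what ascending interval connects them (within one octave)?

The root of F7b5 is F; the 5th of Eb dominant seventh flat five is Bbb.
4 letter names make it a fourth; at 4 semitones (a half step narrower than perfect) the quality is diminished.

diminished 4th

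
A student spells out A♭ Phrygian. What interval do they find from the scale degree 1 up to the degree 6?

minor sixth

The scale runs A♭ B𝄫 C♭ D♭ E♭ F♭ G♭.
The scale degree 1 is A♭ and the degree 6 is F♭.
From A♭ to F♭: 8 semitones over a sixth = minor.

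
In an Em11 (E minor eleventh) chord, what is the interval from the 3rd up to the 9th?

E minor eleventh: E–G–B–D–F#–A.
The 3rd is G and the 9th is F#.
From G to F# is 11 semitones, exactly the major seventh.

major 7th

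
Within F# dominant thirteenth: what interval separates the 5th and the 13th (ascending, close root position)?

Spelling the chord: F#, A#, C#, E, G#, D#.
So we need the interval from C# up to D#.
Counting 9 letters and 14 half steps from C# gives a major ninth.

major ninth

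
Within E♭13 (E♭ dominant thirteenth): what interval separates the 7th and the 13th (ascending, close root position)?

The chord tones of E♭13 (E♭ dominant thirteenth) are E♭-G-B♭-D♭-F-C.
7th = D♭; 13th = C.
Counting 7 letters and 11 half steps from D♭ gives a major seventh.

major seventh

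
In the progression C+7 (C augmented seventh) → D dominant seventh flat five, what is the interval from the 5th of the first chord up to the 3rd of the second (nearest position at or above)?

C+7 (C augmented seventh) has G# as its 5th, and D dominant seventh flat five has F# as its 3rd.
7 letter names make it a seventh; at 10 semitones (a half step narrower than major) the quality is minor.

minor seventh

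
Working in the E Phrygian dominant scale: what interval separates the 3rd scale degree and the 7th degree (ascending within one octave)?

Spelling the E Phrygian dominant scale: E F G# A B C D.
The 3rd scale degree is G# and the 7th degree is D.
From G# to D: 6 semitones over a fifth = diminished.

diminished fifth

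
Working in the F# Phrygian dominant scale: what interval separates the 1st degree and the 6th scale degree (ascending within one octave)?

The scale runs F# G A# B C# D E.
The 1st degree is F# and the 6th degree is D.
F# up to D is 8 semitones, a half step narrower than a major sixth, so the interval is minor.

minor sixth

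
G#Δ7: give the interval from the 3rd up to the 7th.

perfect fifth

Spelling the chord: G#–B#–D#–F##.
The 3rd is B# and the 7th is F##.
B# up to F## spans 5 letter names and 7 semitones — a perfect fifth.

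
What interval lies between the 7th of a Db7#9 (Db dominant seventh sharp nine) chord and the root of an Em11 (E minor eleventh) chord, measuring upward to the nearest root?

A3

Db7#9 (Db dominant seventh sharp nine) has Cb as its 7th, and Em11 (E minor eleventh) has E as its root.
Cb up to E is 5 semitones, a half step wider than a major third, so the interval is augmented.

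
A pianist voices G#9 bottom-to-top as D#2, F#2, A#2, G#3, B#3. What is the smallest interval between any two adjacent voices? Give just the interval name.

Adjacent intervals: D#2→F#2 = minor third; F#2→A#2 = major third; A#2→G#3 = minor seventh; G#3→B#3 = major third.
The smallest is D#2 to F#2, a minor third (3 semitones).

minor third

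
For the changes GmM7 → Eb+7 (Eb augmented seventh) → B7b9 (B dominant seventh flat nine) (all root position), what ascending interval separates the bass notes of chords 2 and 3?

augmented fifth

The roots are Eb and B.
Eb up to B is 8 semitones, a half step wider than a perfect fifth, so the interval is augmented.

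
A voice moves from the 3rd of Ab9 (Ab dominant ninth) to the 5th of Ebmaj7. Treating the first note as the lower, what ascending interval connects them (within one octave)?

minor seventh

Ab9 (Ab dominant ninth) has C as its 3rd, and Ebmaj7 has Bb as its 5th.
From C to Bb: 10 semitones over a seventh = minor.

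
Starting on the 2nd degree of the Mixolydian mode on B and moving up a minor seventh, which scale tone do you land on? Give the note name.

B

The scale is B C# D# E F# G# A.
The 2nd degree is C#; a minor seventh above that is B — scale degree 1.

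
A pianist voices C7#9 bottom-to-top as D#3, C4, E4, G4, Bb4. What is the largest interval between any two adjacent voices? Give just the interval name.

d7

Adjacent intervals: D#3→C4 = diminished seventh; C4→E4 = major third; E4→G4 = minor third; G4→Bb4 = minor third.
The largest is D#3 to C4, a diminished seventh (9 semitones).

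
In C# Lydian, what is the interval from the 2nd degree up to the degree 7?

major sixth

The scale runs C# D# E# F## G# A# B#.
That puts D# below B#.
From D# to B# is 9 semitones, exactly the major sixth.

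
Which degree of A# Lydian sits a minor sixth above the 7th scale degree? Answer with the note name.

The scale is A# B# C## D## E# F## G##.
The 7th scale degree is G##; a minor sixth above that is E# — scale degree 5.

E#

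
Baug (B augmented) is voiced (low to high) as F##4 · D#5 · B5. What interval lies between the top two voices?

Those voices are D#5 and B5.
6 letter names make it a sixth; at 8 semitones (a half step narrower than major) the quality is minor.

minor sixth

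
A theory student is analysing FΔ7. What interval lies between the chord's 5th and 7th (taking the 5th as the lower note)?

Spelling the chord: F, A, C, E.
The 5th is C and the 7th is E.
From C to E is 4 semitones, exactly the major third.

major 3rd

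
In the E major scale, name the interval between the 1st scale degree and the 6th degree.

M6

Spelling the E major scale: E F♯ G♯ A B C♯ D♯.
The 1st scale degree is E and the scale degree 6 is C♯.
Counting 6 letters and 9 half steps from E gives a major sixth.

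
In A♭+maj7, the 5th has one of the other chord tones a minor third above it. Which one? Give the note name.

G

A♭ augmented major seventh: A♭ C E G.
The 5th is E. A minor third above E is G.
G is the chord's 7th.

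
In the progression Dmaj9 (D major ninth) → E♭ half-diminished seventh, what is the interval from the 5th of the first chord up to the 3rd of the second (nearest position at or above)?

The 5th of Dmaj9 (D major ninth) is A; the 3rd of E♭ half-diminished seventh is G♭.
A up to G♭ is 9 semitones, a whole step narrower than a major seventh, so the interval is diminished.

diminished seventh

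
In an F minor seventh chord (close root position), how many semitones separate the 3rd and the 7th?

7

The chord tones of F-7 (F minor seventh) are F-Ab-C-Eb.
Ab to Eb is a perfect fifth: 7 semitones.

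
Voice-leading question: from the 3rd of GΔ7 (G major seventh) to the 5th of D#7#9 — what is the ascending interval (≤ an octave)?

The 3rd of GΔ7 (G major seventh) is B; the 5th of D#7#9 is A#.
Counting 7 letters and 11 half steps from B gives a major seventh.

M7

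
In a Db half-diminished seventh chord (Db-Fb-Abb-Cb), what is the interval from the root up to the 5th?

Root = Db; 5th = Abb.
5 letter names make it a fifth; at 6 semitones (a half step narrower than perfect) the quality is diminished.

diminished fifth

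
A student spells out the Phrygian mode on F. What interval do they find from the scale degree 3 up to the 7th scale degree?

The scale runs F Gb Ab Bb C Db Eb.
That puts Ab below Eb.
Ab up to Eb spans 5 letter names and 7 semitones — a perfect fifth.

perfect fifth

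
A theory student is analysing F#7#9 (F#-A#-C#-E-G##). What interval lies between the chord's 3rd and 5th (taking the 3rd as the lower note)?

The 3rd is A# and the 5th is C#.
3 letter names make it a third; at 3 semitones (a half step narrower than major) the quality is minor.

m3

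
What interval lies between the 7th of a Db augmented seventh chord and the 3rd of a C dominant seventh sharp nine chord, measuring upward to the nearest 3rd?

augmented third

Db augmented seventh has Cb as its 7th, and C dominant seventh sharp nine has E as its 3rd.
3 letter names make it a third; at 5 semitones (a half step wider than major) the quality is augmented.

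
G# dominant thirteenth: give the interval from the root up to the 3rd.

major 3rd

Spelling the chord: G#-B#-D#-F#-A#-E#.
So we need the interval from G# up to B#.
G# up to B# spans 3 letter names and 4 semitones — a major third.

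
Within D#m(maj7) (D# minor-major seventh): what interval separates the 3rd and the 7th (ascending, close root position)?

D# minor-major seventh is spelled D#-F#-A#-C##.
3rd = F#; 7th = C##.
From F# to C##: 8 semitones over a fifth = augmented.

augmented fifth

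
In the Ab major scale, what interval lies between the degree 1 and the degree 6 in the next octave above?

Ab major: Ab Bb C Db Eb F G.
Degree 1 = Ab; scale degree 6 (up an octave) = F.
From Ab to F is 21 semitones, exactly the major thirteenth.

major thirteenth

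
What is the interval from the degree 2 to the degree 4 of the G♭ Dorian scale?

G♭ dorian: G♭ A♭ B𝄫 C♭ D♭ E♭ F♭.
Degree 2 = A♭; 4th scale degree = C♭.
3 letter names make it a third; at 3 semitones (a half step narrower than major) the quality is minor.

minor 3rd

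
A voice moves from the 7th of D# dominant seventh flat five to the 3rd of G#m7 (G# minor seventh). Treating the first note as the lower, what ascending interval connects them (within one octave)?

The 7th of D# dominant seventh flat five is C#; the 3rd of G#m7 (G# minor seventh) is B.
C# up to B is 10 semitones, a half step narrower than a major seventh, so the interval is minor.

m7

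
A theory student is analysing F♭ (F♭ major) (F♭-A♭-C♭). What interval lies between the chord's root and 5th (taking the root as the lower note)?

perfect 5th

The root is F♭ and the 5th is C♭.
Counting 5 letters and 7 half steps from F♭ gives a perfect fifth.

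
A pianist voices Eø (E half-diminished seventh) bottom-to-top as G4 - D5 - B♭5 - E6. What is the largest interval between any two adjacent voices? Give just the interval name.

Adjacent intervals: G4→D5 = perfect fifth; D5→B♭5 = minor sixth; B♭5→E6 = augmented fourth.
The largest is D5 to B♭5, a minor sixth (8 semitones).

minor 6th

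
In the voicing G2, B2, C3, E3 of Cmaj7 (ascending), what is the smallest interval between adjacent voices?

minor second

Adjacent intervals: G2→B2 = major third; B2→C3 = minor second; C3→E3 = major third.
The smallest is B2 to C3, a minor second (1 semitone).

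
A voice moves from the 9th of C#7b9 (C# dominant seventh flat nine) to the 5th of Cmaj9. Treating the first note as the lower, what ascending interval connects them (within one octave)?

perfect fourth

C#7b9 (C# dominant seventh flat nine) has D as its 9th, and Cmaj9 has G as its 5th.
From D to G is 5 semitones, exactly the perfect fourth.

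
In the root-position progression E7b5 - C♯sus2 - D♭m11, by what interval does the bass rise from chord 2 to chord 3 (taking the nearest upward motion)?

d2

The roots are C♯ and D♭.
From C♯ to D♭: 0 semitones over a second = diminished.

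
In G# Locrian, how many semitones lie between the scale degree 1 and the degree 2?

The scale is G# A B C# D E F#.
G# up to A is a minor second — 1 semitone.

1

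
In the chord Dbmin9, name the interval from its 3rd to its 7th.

Dbm9 is spelled Db, Fb, Ab, Cb, Eb.
That puts Fb below Cb.
Counting 5 letters and 7 half steps from Fb gives a perfect fifth.

perfect 5th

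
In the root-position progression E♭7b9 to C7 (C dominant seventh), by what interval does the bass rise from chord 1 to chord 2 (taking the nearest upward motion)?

The roots are E♭ and C.
Counting 6 letters and 9 half steps from E♭ gives a major sixth.

major sixth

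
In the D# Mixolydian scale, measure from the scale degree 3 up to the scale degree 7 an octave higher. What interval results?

The scale runs D# E# F## G# A# B# C#.
That puts F## below C#.
From F## to C#: 18 semitones over a twelfth = diminished.

diminished twelfth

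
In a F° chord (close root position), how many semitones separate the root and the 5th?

6

F diminished: F-Ab-Cb.
F to Cb is a diminished fifth: 6 semitones.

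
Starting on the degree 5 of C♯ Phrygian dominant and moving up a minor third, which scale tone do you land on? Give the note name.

B

The scale is C♯ D E♯ F♯ G♯ A B.
The degree 5 is G♯; a minor third above that is B — scale degree 7.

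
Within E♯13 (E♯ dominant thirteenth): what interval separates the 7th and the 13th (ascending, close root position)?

E♯13 (E♯ dominant thirteenth) is spelled E♯ G𝄪 B♯ D♯ F𝄪 C𝄪.
The 7th is D♯ and the 13th is C𝄪.
From D♯ to C𝄪 is 11 semitones, exactly the major seventh.

major 7th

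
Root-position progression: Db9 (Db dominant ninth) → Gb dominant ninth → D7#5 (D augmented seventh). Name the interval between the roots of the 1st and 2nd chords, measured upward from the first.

The roots are Db and Gb.
Counting 4 letters and 5 half steps from Db gives a perfect fourth.

perfect 4th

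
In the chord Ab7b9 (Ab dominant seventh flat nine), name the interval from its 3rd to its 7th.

Ab7b9 (Ab dominant seventh flat nine) is spelled Ab-C-Eb-Gb-Bbb.
So we need the interval from C up to Gb.
From C to Gb: 6 semitones over a fifth = diminished.

diminished 5th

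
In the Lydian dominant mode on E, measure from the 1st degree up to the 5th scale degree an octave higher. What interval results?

perfect twelfth

E lydian dominant: E F♯ G♯ A♯ B C♯ D.
That puts E below B.
E up to B spans 12 letter names and 19 semitones — a perfect twelfth.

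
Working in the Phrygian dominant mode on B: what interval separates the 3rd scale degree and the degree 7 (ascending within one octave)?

B phrygian dominant: B C D# E F# G A.
3rd scale degree = D#; 7th degree = A.
From D# to A: 6 semitones over a fifth = diminished.

diminished fifth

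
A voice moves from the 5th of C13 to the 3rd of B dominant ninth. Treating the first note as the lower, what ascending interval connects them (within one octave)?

C13 has G as its 5th, and B dominant ninth has D# as its 3rd.
G up to D# is 8 semitones, a half step wider than a perfect fifth, so the interval is augmented.

augmented fifth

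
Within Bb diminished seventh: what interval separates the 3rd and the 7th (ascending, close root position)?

diminished fifth

Bb°7: Bb, Db, Fb, Abb.
That puts Db below Abb.
Db up to Abb is 6 semitones, a half step narrower than a perfect fifth, so the interval is diminished.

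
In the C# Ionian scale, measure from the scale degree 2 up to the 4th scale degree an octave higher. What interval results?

Spelling the C# Ionian scale: C# D# E# F# G# A# B#.
Scale degree 2 = D#; 4th scale degree (up an octave) = F#.
D# up to F# is 15 semitones, a half step narrower than a major tenth, so the interval is minor.

m10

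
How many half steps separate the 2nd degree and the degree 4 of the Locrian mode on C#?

4

The scale is C# D E F# G A B.
D up to F# is a major third — 4 semitones.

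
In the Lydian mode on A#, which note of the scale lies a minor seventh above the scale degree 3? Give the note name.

B#

The scale is A# B# C## D## E# F## G##.
The scale degree 3 is C##; a minor seventh above that is B# — scale degree 2.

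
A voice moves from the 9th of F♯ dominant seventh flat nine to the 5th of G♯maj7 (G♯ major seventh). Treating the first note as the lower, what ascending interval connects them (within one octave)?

augmented fifth

The 9th of F♯ dominant seventh flat nine is G; the 5th of G♯maj7 (G♯ major seventh) is D♯.
From G to D♯: 8 semitones over a fifth = augmented.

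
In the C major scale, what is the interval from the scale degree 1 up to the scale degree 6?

major sixth

The scale runs C D E F G A B.
So we need the interval from C up to A.
From C to A is 9 semitones, exactly the major sixth.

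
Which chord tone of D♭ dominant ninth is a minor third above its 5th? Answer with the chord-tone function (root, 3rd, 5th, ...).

D♭ dominant ninth is spelled D♭-F-A♭-C♭-E♭.
The 5th is A♭. A minor third above A♭ is C♭.
C♭ is the chord's 7th.

7th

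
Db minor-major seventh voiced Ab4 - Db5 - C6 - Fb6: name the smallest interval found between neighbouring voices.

Adjacent intervals: Ab4→Db5 = perfect fourth; Db5→C6 = major seventh; C6→Fb6 = diminished fourth.
The smallest is C6 to Fb6, a diminished fourth (4 semitones).

diminished fourth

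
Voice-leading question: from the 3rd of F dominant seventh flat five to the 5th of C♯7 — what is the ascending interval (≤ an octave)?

The 3rd of F dominant seventh flat five is A; the 5th of C♯7 is G♯.
Counting 7 letters and 11 half steps from A gives a major seventh.

M7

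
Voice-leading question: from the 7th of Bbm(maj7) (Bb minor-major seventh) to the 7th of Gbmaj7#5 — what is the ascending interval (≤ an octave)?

Bbm(maj7) (Bb minor-major seventh) has A as its 7th, and Gbmaj7#5 has F as its 7th.
From A to F: 8 semitones over a sixth = minor.

minor sixth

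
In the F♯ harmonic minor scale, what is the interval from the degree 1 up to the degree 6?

minor sixth

The scale runs F♯ G♯ A B C♯ D E♯.
Degree 1 = F♯; scale degree 6 = D.
F♯ up to D is 8 semitones, a half step narrower than a major sixth, so the interval is minor.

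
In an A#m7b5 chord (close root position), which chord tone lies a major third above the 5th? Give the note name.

G#

A#ø is spelled A#, C#, E, G#.
The 5th is E. A major third above E is G#.
G# is the chord's 7th.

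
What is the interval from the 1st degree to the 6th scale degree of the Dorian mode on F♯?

F♯ dorian: F♯ G♯ A B C♯ D♯ E.
1st degree = F♯; 6th scale degree = D♯.
From F♯ to D♯ is 9 semitones, exactly the major sixth.

major sixth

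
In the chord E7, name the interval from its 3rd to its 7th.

Spelling the chord: E–G♯–B–D.
So we need the interval from G♯ up to D.
From G♯ to D: 6 semitones over a fifth = diminished.

d5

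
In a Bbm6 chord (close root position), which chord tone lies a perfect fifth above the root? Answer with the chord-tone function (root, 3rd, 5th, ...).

5th

Bb minor sixth is spelled Bb–Db–F–G.
The root is Bb. A perfect fifth above Bb is F.
F is the chord's 5th.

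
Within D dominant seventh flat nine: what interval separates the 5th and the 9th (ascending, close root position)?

diminished fifth

Spelling the chord: D–F♯–A–C–E♭.
5th = A; 9th = E♭.
A up to E♭ is 6 semitones, a half step narrower than a perfect fifth, so the interval is diminished.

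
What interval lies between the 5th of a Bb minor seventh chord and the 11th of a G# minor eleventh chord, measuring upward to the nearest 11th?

The 5th of Bb minor seventh is F; the 11th of G# minor eleventh is C#.
F up to C# is 8 semitones, a half step wider than a perfect fifth, so the interval is augmented.

A5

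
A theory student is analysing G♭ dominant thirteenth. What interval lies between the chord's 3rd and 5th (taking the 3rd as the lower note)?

Spelling the chord: G♭, B♭, D♭, F♭, A♭, E♭.
3rd = B♭; 5th = D♭.
B♭ up to D♭ is 3 semitones, a half step narrower than a major third, so the interval is minor.

minor third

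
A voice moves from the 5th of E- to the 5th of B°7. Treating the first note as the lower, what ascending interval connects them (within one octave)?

d5

The 5th of E- is B; the 5th of B°7 is F.
From B to F: 6 semitones over a fifth = diminished.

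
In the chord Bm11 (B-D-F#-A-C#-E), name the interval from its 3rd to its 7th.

perfect fifth

That puts D below A.
Counting 5 letters and 7 half steps from D gives a perfect fifth.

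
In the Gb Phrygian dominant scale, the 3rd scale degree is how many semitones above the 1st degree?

The scale is Gb Abb Bb Cb Db Ebb Fb.
Gb up to Bb is a major third — 4 semitones.

4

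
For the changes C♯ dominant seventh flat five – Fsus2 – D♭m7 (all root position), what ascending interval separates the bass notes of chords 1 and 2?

The roots are C♯ and F.
C♯ up to F is 4 semitones, a half step narrower than a perfect fourth, so the interval is diminished.

d4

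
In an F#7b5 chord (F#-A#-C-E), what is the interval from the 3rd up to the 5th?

3rd = A#; 5th = C.
3 letter names make it a third; at 2 semitones (a whole step narrower than major) the quality is diminished.

diminished third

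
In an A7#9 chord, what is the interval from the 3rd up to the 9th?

major seventh

A7#9 (A dominant seventh sharp nine) is spelled A-C♯-E-G-B♯.
3rd = C♯; 9th = B♯.
Counting 7 letters and 11 half steps from C♯ gives a major seventh.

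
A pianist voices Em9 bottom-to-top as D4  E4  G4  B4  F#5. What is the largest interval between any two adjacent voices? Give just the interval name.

perfect 5th

Adjacent intervals: D4→E4 = major second; E4→G4 = minor third; G4→B4 = major third; B4→F#5 = perfect fifth.
The largest is B4 to F#5, a perfect fifth (7 semitones).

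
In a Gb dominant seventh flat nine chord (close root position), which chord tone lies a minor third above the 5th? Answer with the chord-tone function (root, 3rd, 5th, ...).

Spelling the chord: Gb-Bb-Db-Fb-Abb.
The 5th is Db. A minor third above Db is Fb.
Fb is the chord's 7th.

7th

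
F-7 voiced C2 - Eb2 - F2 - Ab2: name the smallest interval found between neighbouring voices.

Adjacent intervals: C2→Eb2 = minor third; Eb2→F2 = major second; F2→Ab2 = minor third.
The smallest is Eb2 to F2, a major second (2 semitones).

major second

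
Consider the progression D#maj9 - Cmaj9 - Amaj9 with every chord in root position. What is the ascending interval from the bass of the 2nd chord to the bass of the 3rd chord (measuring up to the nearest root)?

The roots are C and A.
C up to A spans 6 letter names and 9 semitones — a major sixth.

M6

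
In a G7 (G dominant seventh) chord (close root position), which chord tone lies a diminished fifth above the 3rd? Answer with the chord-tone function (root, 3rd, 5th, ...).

7th

G7 (G dominant seventh): G-B-D-F.
The 3rd is B. A diminished fifth above B is F.
F is the chord's 7th.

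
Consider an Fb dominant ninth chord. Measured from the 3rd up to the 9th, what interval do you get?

Fb dominant ninth: Fb, Ab, Cb, Ebb, Gb.
The 3rd is Ab and the 9th is Gb.
Ab up to Gb is 10 semitones, a half step narrower than a major seventh, so the interval is minor.

m7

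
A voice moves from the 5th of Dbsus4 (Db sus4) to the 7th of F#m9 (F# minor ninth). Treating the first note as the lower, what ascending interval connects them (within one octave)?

augmented fifth

The 5th of Dbsus4 (Db sus4) is Ab; the 7th of F#m9 (F# minor ninth) is E.
From Ab to E: 8 semitones over a fifth = augmented.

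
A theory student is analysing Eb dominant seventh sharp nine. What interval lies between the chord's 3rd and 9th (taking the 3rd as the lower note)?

major 7th

The chord tones of Eb dominant seventh sharp nine are Eb G Bb Db F#.
3rd = G; 9th = F#.
From G to F# is 11 semitones, exactly the major seventh.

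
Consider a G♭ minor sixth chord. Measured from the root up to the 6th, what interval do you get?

major sixth

G♭min6 is spelled G♭–B𝄫–D♭–E♭.
Root = G♭; 6th = E♭.
G♭ up to E♭ spans 6 letter names and 9 semitones — a major sixth.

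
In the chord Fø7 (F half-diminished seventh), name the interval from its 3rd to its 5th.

The chord tones of Fø (F half-diminished seventh) are F–A♭–C♭–E♭.
So we need the interval from A♭ up to C♭.
3 letter names make it a third; at 3 semitones (a half step narrower than major) the quality is minor.

minor 3rd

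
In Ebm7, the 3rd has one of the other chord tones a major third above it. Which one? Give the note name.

Ebm7 is spelled Eb-Gb-Bb-Db.
The 3rd is Gb. A major third above Gb is Bb.
Bb is the chord's 5th.

Bb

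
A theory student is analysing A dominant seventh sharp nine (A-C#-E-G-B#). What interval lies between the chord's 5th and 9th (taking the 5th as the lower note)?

So we need the interval from E up to B#.
From E to B#: 8 semitones over a fifth = augmented.

A5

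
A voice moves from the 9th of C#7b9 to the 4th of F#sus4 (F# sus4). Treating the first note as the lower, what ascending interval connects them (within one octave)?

major sixth

C#7b9 has D as its 9th, and F#sus4 (F# sus4) has B as its 4th.
From D to B is 9 semitones, exactly the major sixth.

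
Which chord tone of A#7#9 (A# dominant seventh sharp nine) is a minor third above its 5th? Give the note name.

G#

Spelling the chord: A#-C##-E#-G#-B##.
The 5th is E#. A minor third above E# is G#.
G# is the chord's 7th.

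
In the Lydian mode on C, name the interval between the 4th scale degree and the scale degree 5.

C lydian: C D E F♯ G A B.
4th scale degree = F♯; 5th degree = G.
2 letter names make it a second; at 1 semitone (a half step narrower than major) the quality is minor.

minor second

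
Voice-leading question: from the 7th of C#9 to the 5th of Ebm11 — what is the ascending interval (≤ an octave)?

The 7th of C#9 is B; the 5th of Ebm11 is Bb.
From B to Bb: 11 semitones over an octave = diminished.

diminished 8th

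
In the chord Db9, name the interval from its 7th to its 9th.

Db dominant ninth: Db-F-Ab-Cb-Eb.
So we need the interval from Cb up to Eb.
From Cb to Eb is 4 semitones, exactly the major third.

major third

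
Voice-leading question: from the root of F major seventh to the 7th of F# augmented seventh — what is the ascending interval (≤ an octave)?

The root of F major seventh is F; the 7th of F# augmented seventh is E.
From F to E is 11 semitones, exactly the major seventh.

major 7th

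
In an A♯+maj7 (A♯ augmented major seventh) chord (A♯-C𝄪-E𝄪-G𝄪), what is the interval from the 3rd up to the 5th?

So we need the interval from C𝄪 up to E𝄪.
C𝄪 up to E𝄪 spans 3 letter names and 4 semitones — a major third.

major third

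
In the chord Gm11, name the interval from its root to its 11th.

The chord tones of Gm11 (G minor eleventh) are G-Bb-D-F-A-C.
Root = G; 11th = C.
Counting 11 letters and 17 half steps from G gives a perfect eleventh.

perfect eleventh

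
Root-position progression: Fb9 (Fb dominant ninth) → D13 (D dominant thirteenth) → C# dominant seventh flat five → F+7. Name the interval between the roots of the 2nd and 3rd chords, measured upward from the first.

major seventh

The roots are D and C#.
From D to C# is 11 semitones, exactly the major seventh.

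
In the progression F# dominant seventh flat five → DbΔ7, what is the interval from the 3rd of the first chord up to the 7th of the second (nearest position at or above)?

diminished third

The 3rd of F# dominant seventh flat five is A#; the 7th of DbΔ7 is C.
3 letter names make it a third; at 2 semitones (a whole step narrower than major) the quality is diminished.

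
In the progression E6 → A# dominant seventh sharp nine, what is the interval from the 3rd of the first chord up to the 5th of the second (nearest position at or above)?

major 6th

The 3rd of E6 is G#; the 5th of A# dominant seventh sharp nine is E#.
Counting 6 letters and 9 half steps from G# gives a major sixth.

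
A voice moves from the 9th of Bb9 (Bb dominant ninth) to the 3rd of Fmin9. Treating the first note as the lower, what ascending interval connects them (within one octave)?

m6

The 9th of Bb9 (Bb dominant ninth) is C; the 3rd of Fmin9 is Ab.
6 letter names make it a sixth; at 8 semitones (a half step narrower than major) the quality is minor.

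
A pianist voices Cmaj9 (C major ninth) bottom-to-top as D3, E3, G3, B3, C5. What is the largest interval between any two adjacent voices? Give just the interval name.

Adjacent intervals: D3→E3 = major second; E3→G3 = minor third; G3→B3 = major third; B3→C5 = minor ninth.
The largest is B3 to C5, a minor ninth (13 semitones).

minor ninth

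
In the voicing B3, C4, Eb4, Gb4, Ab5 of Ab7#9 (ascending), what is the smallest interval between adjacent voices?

minor second

Adjacent intervals: B3→C4 = minor second; C4→Eb4 = minor third; Eb4→Gb4 = minor third; Gb4→Ab5 = major ninth.
The smallest is B3 to C4, a minor second (1 semitone).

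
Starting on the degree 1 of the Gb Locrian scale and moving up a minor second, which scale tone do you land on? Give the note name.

Abb

The scale is Gb Abb Bbb Cb Dbb Ebb Fb.
The degree 1 is Gb; a minor second above that is Abb — scale degree 2.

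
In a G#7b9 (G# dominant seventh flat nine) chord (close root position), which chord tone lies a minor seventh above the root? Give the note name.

Spelling the chord: G#–B#–D#–F#–A.
The root is G#. A minor seventh above G# is F#.
F# is the chord's 7th.

F#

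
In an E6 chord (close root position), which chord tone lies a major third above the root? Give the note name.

E major sixth: E-G#-B-C#.
The root is E. A major third above E is G#.
G# is the chord's 3rd.

G#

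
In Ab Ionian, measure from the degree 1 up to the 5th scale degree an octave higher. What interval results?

P12

Ab major: Ab Bb C Db Eb F G.
That puts Ab below Eb.
Ab up to Eb spans 12 letter names and 19 semitones — a perfect twelfth.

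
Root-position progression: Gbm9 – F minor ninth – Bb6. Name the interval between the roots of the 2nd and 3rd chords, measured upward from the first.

The roots are F and Bb.
F up to Bb spans 4 letter names and 5 semitones — a perfect fourth.

perfect fourth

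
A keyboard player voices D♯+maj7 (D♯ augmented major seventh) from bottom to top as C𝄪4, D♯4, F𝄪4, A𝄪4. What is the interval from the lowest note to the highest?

major sixth

The outer voices are C𝄪4 and A𝄪4.
C𝄪 up to A𝄪 spans 6 letter names and 9 semitones — a major sixth.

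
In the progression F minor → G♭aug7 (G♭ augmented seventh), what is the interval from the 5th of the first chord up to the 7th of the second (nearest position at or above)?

diminished 4th

The 5th of F minor is C; the 7th of G♭aug7 (G♭ augmented seventh) is F♭.
C up to F♭ is 4 semitones, a half step narrower than a perfect fourth, so the interval is diminished.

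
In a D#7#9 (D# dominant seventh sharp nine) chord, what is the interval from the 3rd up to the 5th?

The chord tones of D#7#9 (D# dominant seventh sharp nine) are D# F## A# C# E##.
So we need the interval from F## up to A#.
3 letter names make it a third; at 3 semitones (a half step narrower than major) the quality is minor.

m3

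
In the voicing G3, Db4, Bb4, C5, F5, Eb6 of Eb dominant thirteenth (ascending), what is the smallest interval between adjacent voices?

Adjacent intervals: G3→Db4 = diminished fifth; Db4→Bb4 = major sixth; Bb4→C5 = major second; C5→F5 = perfect fourth; F5→Eb6 = minor seventh.
The smallest is Bb4 to C5, a major second (2 semitones).

M2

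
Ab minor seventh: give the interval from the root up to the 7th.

Ab minor seventh is spelled Ab–Cb–Eb–Gb.
The root is Ab and the 7th is Gb.
7 letter names make it a seventh; at 10 semitones (a half step narrower than major) the quality is minor.

minor seventh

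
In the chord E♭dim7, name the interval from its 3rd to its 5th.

E♭°7 is spelled E♭-G♭-B𝄫-D𝄫.
3rd = G♭; 5th = B𝄫.
G♭ up to B𝄫 is 3 semitones, a half step narrower than a major third, so the interval is minor.

minor third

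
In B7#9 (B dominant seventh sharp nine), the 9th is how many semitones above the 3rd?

Spelling the chord: B–D♯–F♯–A–C𝄪.
D♯ to C𝄪 is a major seventh: 11 semitones.

11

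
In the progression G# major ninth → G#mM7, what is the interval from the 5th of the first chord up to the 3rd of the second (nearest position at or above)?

G# major ninth has D# as its 5th, and G#mM7 has B as its 3rd.
D# up to B is 8 semitones, a half step narrower than a major sixth, so the interval is minor.

minor sixth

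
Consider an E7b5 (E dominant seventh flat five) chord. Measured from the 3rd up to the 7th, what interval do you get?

Spelling the chord: E, G#, Bb, D.
The 3rd is G# and the 7th is D.
From G# to D: 6 semitones over a fifth = diminished.
This 3–7 tritone is the characteristic tension at the heart of the dominant sound.

diminished fifth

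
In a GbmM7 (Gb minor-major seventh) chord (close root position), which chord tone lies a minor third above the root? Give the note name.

Bbb

The chord tones of Gb minor-major seventh are Gb, Bbb, Db, F.
The root is Gb. A minor third above Gb is Bbb.
Bbb is the chord's 3rd.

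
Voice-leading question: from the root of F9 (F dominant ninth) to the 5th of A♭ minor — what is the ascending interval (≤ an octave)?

The root of F9 (F dominant ninth) is F; the 5th of A♭ minor is E♭.
From F to E♭: 10 semitones over a seventh = minor.

minor seventh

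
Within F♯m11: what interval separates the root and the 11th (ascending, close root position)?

F♯m11 is spelled F♯-A-C♯-E-G♯-B.
So we need the interval from F♯ up to B.
Counting 11 letters and 17 half steps from F♯ gives a perfect eleventh.

perfect 11th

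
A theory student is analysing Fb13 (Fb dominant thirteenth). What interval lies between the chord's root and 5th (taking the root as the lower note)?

The chord tones of Fb13 are Fb, Ab, Cb, Ebb, Gb, Db.
So we need the interval from Fb up to Cb.
Fb up to Cb spans 5 letter names and 7 semitones — a perfect fifth.

perfect fifth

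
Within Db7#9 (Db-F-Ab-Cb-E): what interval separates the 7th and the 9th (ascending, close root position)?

That puts Cb below E.
Cb up to E is 5 semitones, a half step wider than a major third, so the interval is augmented.

A3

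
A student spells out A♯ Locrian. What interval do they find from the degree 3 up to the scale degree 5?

minor 3rd

The scale runs A♯ B C♯ D♯ E F♯ G♯.
The degree 3 is C♯ and the 5th scale degree is E.
From C♯ to E: 3 semitones over a third = minor.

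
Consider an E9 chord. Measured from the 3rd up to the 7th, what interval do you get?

The chord tones of E dominant ninth are E G# B D F#.
3rd = G#; 7th = D.
5 letter names make it a fifth; at 6 semitones (a half step narrower than perfect) the quality is diminished.

diminished fifth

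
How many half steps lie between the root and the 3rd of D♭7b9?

The chord tones of D♭7b9 (D♭ dominant seventh flat nine) are D♭ F A♭ C♭ E𝄫.
D♭ to F is a major third: 4 semitones.

4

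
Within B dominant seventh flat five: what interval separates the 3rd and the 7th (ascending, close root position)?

B7b5: B–D#–F–A.
The 3rd is D# and the 7th is A.
D# up to A is 6 semitones, a half step narrower than a perfect fifth, so the interval is diminished.

diminished fifth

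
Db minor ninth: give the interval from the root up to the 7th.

The chord tones of Db minor ninth are Db, Fb, Ab, Cb, Eb.
That puts Db below Cb.
7 letter names make it a seventh; at 10 semitones (a half step narrower than major) the quality is minor.

minor 7th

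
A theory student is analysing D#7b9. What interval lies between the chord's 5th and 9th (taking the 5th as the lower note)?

diminished fifth

The chord tones of D#7b9 are D#-F##-A#-C#-E.
5th = A#; 9th = E.
5 letter names make it a fifth; at 6 semitones (a half step narrower than perfect) the quality is diminished.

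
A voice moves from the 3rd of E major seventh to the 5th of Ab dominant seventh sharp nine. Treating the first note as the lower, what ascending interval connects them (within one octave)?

The 3rd of E major seventh is G#; the 5th of Ab dominant seventh sharp nine is Eb.
G# up to Eb is 7 semitones, a whole step narrower than a major sixth, so the interval is diminished.

diminished sixth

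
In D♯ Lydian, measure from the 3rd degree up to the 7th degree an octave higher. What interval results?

The scale runs D♯ E♯ F𝄪 G𝄪 A♯ B♯ C𝄪.
So we need the interval from F𝄪 up to C𝄪.
F𝄪 up to C𝄪 spans 12 letter names and 19 semitones — a perfect twelfth.

perfect twelfth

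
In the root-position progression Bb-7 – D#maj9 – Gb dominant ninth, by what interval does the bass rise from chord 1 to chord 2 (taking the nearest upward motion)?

augmented third

The roots are Bb and D#.
Bb up to D# is 5 semitones, a half step wider than a major third, so the interval is augmented.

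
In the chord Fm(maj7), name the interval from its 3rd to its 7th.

Spelling the chord: F–Ab–C–E.
That puts Ab below E.
5 letter names make it a fifth; at 8 semitones (a half step wider than perfect) the quality is augmented.

augmented 5th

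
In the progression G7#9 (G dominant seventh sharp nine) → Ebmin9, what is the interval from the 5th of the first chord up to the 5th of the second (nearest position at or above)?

G7#9 (G dominant seventh sharp nine) has D as its 5th, and Ebmin9 has Bb as its 5th.
6 letter names make it a sixth; at 8 semitones (a half step narrower than major) the quality is minor.

minor 6th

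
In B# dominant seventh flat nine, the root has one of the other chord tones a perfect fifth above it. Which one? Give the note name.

B# dominant seventh flat nine: B#–D##–F##–A#–C#.
The root is B#. A perfect fifth above B# is F##.
F## is the chord's 5th.

F##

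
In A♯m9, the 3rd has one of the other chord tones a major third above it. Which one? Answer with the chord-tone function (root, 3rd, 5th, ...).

Spelling the chord: A♯-C♯-E♯-G♯-B♯.
The 3rd is C♯. A major third above C♯ is E♯.
E♯ is the chord's 5th.

5th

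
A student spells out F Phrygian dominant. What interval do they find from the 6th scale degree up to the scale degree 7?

major 2nd

F phrygian dominant: F Gb A Bb C Db Eb.
6th scale degree = Db; scale degree 7 = Eb.
Counting 2 letters and 2 half steps from Db gives a major second.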